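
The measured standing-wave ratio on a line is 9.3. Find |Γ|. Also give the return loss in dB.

|Γ| ≈ 0.806; return loss ≈ 1.88 dB

|Γ| = (S − 1)/(S + 1) = (9.3 − 1)/(9.3 + 1) = 8.3/10.3
RL = −20·log₁₀|Γ| = −20·log₁₀(0.806)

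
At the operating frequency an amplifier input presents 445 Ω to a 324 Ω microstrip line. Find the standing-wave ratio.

Γ = (445 − 324)/(445 + 324) = 0.157
VSWR = (1 + 0.157)/(1 − 0.157)

VSWR ≈ 1.37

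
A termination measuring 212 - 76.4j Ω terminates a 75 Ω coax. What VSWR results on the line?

Γ = (Z_L − Z_0)/(Z_L + Z_0) = (137 − j76.4)/(287 − j76.4)
|Γ| = 157/297 = 0.528
VSWR = (1 + |Γ|)/(1 − |Γ|) = 1.53/0.472

VSWR ≈ 3.24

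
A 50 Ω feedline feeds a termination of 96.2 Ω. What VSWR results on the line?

For a purely resistive load, VSWR = R_L/Z_0 or Z_0/R_L (whichever > 1) = 96.2/50

VSWR ≈ 1.92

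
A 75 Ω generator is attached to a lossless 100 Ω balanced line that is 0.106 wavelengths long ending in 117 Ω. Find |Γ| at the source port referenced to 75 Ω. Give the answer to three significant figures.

|Γ| ≈ 0.178

βl = 2π × 0.106 = 38.2°
tan(βl) = 0.786
Z_in = Z_0·(Z_L + jZ_0·tanβl)/(Z_0 + jZ_L·tanβl) = 103 − j15.7 Ω
Γ_s = (Z_in − Z_s)/(Z_in + Z_s) = (27.6 − j15.7)/(178 − j15.7), |Γ_s| = 0.178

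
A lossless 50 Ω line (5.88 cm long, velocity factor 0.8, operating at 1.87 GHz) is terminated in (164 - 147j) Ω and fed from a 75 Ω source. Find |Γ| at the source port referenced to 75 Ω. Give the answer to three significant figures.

|Γ| ≈ 0.608

λ = v/f = 0.8·c / 1.87 GHz = 0.128 m
βl = 2π·l/λ = 2π × 0.458 = 165°
tan(βl) = -0.269
Z_in = Z_0·(Z_L + jZ_0·tanβl)/(Z_0 + jZ_L·tanβl) = 214 + j135 Ω
Γ_s = (Z_in − Z_s)/(Z_in + Z_s) = (139 + j135)/(289 + j135), |Γ_s| = 0.608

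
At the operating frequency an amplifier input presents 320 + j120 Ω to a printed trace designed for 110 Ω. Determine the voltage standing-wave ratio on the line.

Γ = (Z_L − Z_0)/(Z_L + Z_0) = (210 + j120)/(430 + j120)
|Γ| = 242/446 = 0.542
VSWR = (1 + |Γ|)/(1 − |Γ|) = 1.54/0.458

VSWR ≈ 3.36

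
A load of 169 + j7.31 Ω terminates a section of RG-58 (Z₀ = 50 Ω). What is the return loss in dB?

RL ≈ 5.29 dB

Γ = (119 + j7.31)/(219 + j7.31), |Γ| = 0.544
RL = −20·log₁₀|Γ| = −20·log₁₀(0.544)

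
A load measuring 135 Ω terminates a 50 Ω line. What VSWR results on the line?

VSWR ≈ 2.7

Γ = (135 − 50)/(135 + 50) = 0.459
VSWR = (1 + 0.459)/(1 − 0.459)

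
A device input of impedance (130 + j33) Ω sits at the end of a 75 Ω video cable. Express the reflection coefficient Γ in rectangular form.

Γ ≈ 0.287 + j0.115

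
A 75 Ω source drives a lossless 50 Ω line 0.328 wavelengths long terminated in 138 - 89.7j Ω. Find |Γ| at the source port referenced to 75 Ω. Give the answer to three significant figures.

βl = 2π × 0.328 = 118°
tan(βl) = -1.87
Z_in = Z_0·(Z_L + jZ_0·tanβl)/(Z_0 + jZ_L·tanβl) = 19.3 + j35.5 Ω
Γ_s = (Z_in − Z_s)/(Z_in + Z_s) = (-55.7 + j35.5)/(94.3 + j35.5), |Γ_s| = 0.656

|Γ| ≈ 0.656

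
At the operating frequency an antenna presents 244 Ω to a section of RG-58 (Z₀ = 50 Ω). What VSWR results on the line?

Γ = (244 − 50)/(244 + 50) = 0.66
VSWR = (1 + 0.66)/(1 − 0.66)

VSWR ≈ 4.88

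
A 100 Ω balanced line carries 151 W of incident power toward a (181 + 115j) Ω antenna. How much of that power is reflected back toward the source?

P_reflected ≈ 32.4 W

|Γ| = |(81 + j115)/(281 + j115)| = 0.463
|Γ|² = 0.215
P_refl = |Γ|²·P_inc = 32.4 W, P_del = (1 − |Γ|²)·P_inc = 119 W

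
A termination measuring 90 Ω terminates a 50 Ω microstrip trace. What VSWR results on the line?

VSWR ≈ 1.8

Γ = (90 − 50)/(90 + 50) = 0.286
VSWR = (1 + 0.286)/(1 − 0.286)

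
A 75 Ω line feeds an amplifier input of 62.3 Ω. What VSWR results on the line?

Γ = (62.3 − 75)/(62.3 + 75) = -0.0925
VSWR = (1 + 0.0925)/(1 − 0.0925)

VSWR ≈ 1.2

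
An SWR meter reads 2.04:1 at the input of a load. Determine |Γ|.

|Γ| = (S − 1)/(S + 1) = (2.04 − 1)/(2.04 + 1) = 1.04/3.04

|Γ| ≈ 0.342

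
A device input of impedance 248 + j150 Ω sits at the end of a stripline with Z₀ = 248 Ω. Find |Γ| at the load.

|Γ| ≈ 0.289

Γ = (Z_L − Z_0)/(Z_L + Z_0) = (0 + j150)/(496 + j150)
|Γ| = 150/518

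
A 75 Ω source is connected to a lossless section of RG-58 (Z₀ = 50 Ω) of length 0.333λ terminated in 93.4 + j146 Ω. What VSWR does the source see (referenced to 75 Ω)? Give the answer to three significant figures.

VSWR ≈ 9.81

βl = 2π × 0.333 = 120°
tan(βl) = -1.74
Z_in = Z_0·(Z_L + jZ_0·tanβl)/(Z_0 + jZ_L·tanβl) = 7.91 + j13.9 Ω
Γ_s = (Z_in − Z_s)/(Z_in + Z_s) = (-67.1 + j13.9)/(82.9 + j13.9), |Γ_s| = 0.815
VSWR = (1 + |Γ_s|)/(1 − |Γ_s|)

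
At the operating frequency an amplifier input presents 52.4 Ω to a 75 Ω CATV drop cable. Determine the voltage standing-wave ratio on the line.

VSWR ≈ 1.43

Γ = (52.4 − 75)/(52.4 + 75) = -0.177
VSWR = (1 + 0.177)/(1 − 0.177)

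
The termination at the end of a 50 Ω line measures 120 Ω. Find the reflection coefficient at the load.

Γ = (Z_L − Z_0)/(Z_L + Z_0) = (120 − 50)/(120 + 50) = 70/170

Γ = 0.412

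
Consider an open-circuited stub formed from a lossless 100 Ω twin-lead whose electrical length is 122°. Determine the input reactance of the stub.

tan(βl) = -1.6
For an open-circuited stub, Z_in = −jZ_0·cot(βl) = −jZ_0/tan(βl)

X_in ≈ 62.5 Ω (inductive)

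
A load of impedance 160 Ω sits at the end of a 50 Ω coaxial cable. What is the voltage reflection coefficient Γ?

Γ = 0.524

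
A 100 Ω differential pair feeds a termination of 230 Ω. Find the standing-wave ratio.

VSWR ≈ 2.3

Γ = (230 − 100)/(230 + 100) = 0.394
VSWR = (1 + 0.394)/(1 − 0.394)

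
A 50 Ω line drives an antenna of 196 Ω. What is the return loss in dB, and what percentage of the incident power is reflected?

RL ≈ 4.53 dB; 35.2% of incident power reflected

Γ = (196 − 50)/(196 + 50) = 0.593
RL = −20·log₁₀(0.593) = 4.53 dB
P_refl/P_inc = |Γ|² = 0.352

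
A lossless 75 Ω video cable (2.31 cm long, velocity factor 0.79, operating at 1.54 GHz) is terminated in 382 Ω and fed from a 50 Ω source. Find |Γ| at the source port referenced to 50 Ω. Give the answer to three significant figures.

λ = v/f = 0.79·c / 1.54 GHz = 0.154 m
βl = 2π·l/λ = 2π × 0.15 = 54°
tan(βl) = 1.38
Z_in = Z_0·(Z_L + jZ_0·tanβl)/(Z_0 + jZ_L·tanβl) = 22 − j51.3 Ω
Γ_s = (Z_in − Z_s)/(Z_in + Z_s) = (-28 − j51.3)/(72 − j51.3), |Γ_s| = 0.661

|Γ| ≈ 0.661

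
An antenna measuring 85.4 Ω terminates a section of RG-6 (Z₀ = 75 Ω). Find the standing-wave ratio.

Γ = (85.4 − 75)/(85.4 + 75) = 0.0648
VSWR = (1 + 0.0648)/(1 − 0.0648)

VSWR ≈ 1.14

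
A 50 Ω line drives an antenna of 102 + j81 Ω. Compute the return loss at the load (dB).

RL ≈ 5.05 dB

Γ = (52 + j81)/(152 + j81), |Γ| = 0.559
RL = −20·log₁₀|Γ| = −20·log₁₀(0.559)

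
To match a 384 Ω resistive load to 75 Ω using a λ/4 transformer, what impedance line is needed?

Z_qwt = √(Z_0·R_L) = √(75 × 384) = √28800

Z_qwt ≈ 170 Ω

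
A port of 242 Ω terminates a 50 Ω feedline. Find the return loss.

Γ = (242 − 50)/(242 + 50) = 0.658
RL = −20·log₁₀|Γ| = −20·log₁₀(0.658)

RL ≈ 3.64 dB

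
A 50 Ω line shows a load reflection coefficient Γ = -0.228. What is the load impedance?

Z_L = Z_0·(1 + Γ)/(1 − Γ) = 50·(0.772)/(1.23)

Z_L ≈ 31.4 Ω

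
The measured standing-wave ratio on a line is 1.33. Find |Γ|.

|Γ| ≈ 0.142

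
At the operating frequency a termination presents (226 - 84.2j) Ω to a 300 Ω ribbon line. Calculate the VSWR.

Γ = (Z_L − Z_0)/(Z_L + Z_0) = (-74 − j84.2)/(526 − j84.2)
|Γ| = 112/533 = 0.21
VSWR = (1 + |Γ|)/(1 − |Γ|) = 1.21/0.79

VSWR ≈ 1.53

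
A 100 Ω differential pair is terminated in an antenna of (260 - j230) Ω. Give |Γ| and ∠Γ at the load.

Γ ≈ 0.656 ∠ -22.6°

Γ = (Z_L − Z_0)/(Z_L + Z_0) = (160 − j230)/(360 − j230)
|Γ| = 280/427 = 0.656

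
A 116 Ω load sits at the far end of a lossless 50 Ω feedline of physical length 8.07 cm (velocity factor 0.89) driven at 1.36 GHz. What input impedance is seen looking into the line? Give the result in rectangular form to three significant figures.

λ = v/f = 0.89·c / 1.36 GHz = 0.196 m
βl = 2π·l/λ = 2π × 0.411 = 148°
tan(βl) = tan(148°) = -0.625
Z_in = Z_0·(Z_L + jZ_0·tanβl)/(Z_0 + jZ_L·tanβl)
     = 50·(116 − j31.3)/(50 − j72.5)

Z_in ≈ 52 + j44.1 Ω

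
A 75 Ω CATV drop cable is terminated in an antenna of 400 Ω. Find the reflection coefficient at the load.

Γ = 0.684

Γ = (Z_L − Z_0)/(Z_L + Z_0) = (400 − 75)/(400 + 75) = 325/475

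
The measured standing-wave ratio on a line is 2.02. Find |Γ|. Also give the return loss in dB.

|Γ| ≈ 0.338; return loss ≈ 9.43 dB

|Γ| = (S − 1)/(S + 1) = (2.02 − 1)/(2.02 + 1) = 1.02/3.02
RL = −20·log₁₀|Γ| = −20·log₁₀(0.338)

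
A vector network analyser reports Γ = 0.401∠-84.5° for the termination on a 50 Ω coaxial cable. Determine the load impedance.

Z_L = Z_0·(1 + Γ)/(1 − Γ) = 50·(1.04 − j0.399)/(0.962 + j0.399)

Z_L ≈ 38.7 − j36.8 Ω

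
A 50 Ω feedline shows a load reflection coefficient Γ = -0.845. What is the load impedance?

Z_L ≈ 4.2 Ω

Z_L = Z_0·(1 + Γ)/(1 − Γ) = 50·(0.155)/(1.84)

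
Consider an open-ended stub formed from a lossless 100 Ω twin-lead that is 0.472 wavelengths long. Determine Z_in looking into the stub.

Z_in ≈ +j563 Ω

βl = 2π × 0.472 = 170°
tan(βl) = -0.178
For an open-ended stub, Z_in = −jZ_0·cot(βl) = −jZ_0/tan(βl)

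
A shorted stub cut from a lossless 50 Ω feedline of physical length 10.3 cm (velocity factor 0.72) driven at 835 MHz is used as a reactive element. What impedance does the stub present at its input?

λ = v/f = 0.72·c / 835 MHz = 0.259 m
βl = 2π·l/λ = 2π × 0.398 = 143°
tan(βl) = -0.744
For a shorted stub, Z_in = jZ_0·tan(βl)

Z_in ≈ −j37.2 Ω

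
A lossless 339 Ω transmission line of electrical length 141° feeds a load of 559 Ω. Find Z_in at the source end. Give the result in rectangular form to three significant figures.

Z_in ≈ 333 + j170 Ω

tan(βl) = tan(141°) = -0.81
Z_in = Z_0·(Z_L + jZ_0·tanβl)/(Z_0 + jZ_L·tanβl)
     = 339·(559 − j275)/(339 − j453)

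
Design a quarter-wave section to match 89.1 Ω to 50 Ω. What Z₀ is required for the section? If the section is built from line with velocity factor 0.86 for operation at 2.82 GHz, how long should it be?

Z_qwt ≈ 66.7 Ω; length ≈ 2.29 cm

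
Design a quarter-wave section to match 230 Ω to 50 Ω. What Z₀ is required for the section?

Z_qwt ≈ 107 Ω

Z_qwt = √(Z_0·R_L) = √(50 × 230) = √11500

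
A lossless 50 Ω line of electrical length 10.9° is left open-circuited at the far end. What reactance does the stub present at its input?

tan(βl) = 0.193
For an open-circuited stub, Z_in = −jZ_0·cot(βl) = −jZ_0/tan(βl)

X_in ≈ -260 Ω (capacitive)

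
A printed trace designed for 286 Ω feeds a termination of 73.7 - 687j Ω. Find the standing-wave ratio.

VSWR ≈ 26.5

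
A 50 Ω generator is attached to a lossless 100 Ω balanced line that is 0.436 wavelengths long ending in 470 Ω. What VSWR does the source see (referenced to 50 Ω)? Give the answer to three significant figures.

VSWR ≈ 8.36

βl = 2π × 0.436 = 157°
tan(βl) = -0.425
Z_in = Z_0·(Z_L + jZ_0·tanβl)/(Z_0 + jZ_L·tanβl) = 111 + j180 Ω
Γ_s = (Z_in − Z_s)/(Z_in + Z_s) = (61.1 + j180)/(161 + j180), |Γ_s| = 0.786
VSWR = (1 + |Γ_s|)/(1 − |Γ_s|)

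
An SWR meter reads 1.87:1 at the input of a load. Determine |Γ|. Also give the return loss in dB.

|Γ| = (S − 1)/(S + 1) = (1.87 − 1)/(1.87 + 1) = 0.87/2.87
RL = −20·log₁₀|Γ| = −20·log₁₀(0.303)

|Γ| ≈ 0.303; return loss ≈ 10.4 dB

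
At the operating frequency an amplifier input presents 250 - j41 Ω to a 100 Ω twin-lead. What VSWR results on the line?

VSWR ≈ 2.58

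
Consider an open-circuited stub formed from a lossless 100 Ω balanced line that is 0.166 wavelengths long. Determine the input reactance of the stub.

βl = 2π × 0.166 = 59.8°
tan(βl) = 1.72
For an open-circuited stub, Z_in = −jZ_0·cot(βl) = −jZ_0/tan(βl)

X_in ≈ -58.3 Ω (capacitive)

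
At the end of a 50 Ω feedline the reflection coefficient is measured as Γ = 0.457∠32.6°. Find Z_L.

Z_L ≈ 90.1 + j56.1 Ω

Z_L = Z_0·(1 + Γ)/(1 − Γ) = 50·(1.39 + j0.246)/(0.615 − j0.246)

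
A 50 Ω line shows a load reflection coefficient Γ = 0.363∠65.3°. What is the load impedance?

Z_L ≈ 52.4 + j39.8 Ω

Z_L = Z_0·(1 + Γ)/(1 − Γ) = 50·(1.15 + j0.33)/(0.848 − j0.33)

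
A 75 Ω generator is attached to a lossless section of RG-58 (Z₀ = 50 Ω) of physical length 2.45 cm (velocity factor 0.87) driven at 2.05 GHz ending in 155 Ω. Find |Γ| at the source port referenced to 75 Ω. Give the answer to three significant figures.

λ = v/f = 0.87·c / 2.05 GHz = 0.127 m
βl = 2π·l/λ = 2π × 0.192 = 69.3°
tan(βl) = 2.64
Z_in = Z_0·(Z_L + jZ_0·tanβl)/(Z_0 + jZ_L·tanβl) = 18.2 − j16.7 Ω
Γ_s = (Z_in − Z_s)/(Z_in + Z_s) = (-56.8 − j16.7)/(93.2 − j16.7), |Γ_s| = 0.626

|Γ| ≈ 0.626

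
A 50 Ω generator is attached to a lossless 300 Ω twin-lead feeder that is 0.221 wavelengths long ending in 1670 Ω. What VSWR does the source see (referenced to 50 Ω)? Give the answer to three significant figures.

βl = 2π × 0.221 = 79.6°
tan(βl) = 5.43
Z_in = Z_0·(Z_L + jZ_0·tanβl)/(Z_0 + jZ_L·tanβl) = 55.7 − j53.4 Ω
Γ_s = (Z_in − Z_s)/(Z_in + Z_s) = (5.66 − j53.4)/(106 − j53.4), |Γ_s| = 0.454
VSWR = (1 + |Γ_s|)/(1 − |Γ_s|)

VSWR ≈ 2.66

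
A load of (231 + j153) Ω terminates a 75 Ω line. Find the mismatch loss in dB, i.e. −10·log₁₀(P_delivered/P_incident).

mismatch loss ≈ 2.28 dB

Γ = (156 + j153)/(306 + j153), |Γ| = 0.639
|Γ|² = 0.408, so P_del/P_inc = 1 − |Γ|² = 0.592
ML = −10·log₁₀(1 − |Γ|²)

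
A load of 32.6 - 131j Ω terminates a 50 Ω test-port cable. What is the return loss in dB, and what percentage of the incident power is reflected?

RL ≈ 1.38 dB; 72.8% of incident power reflected

Γ = (-17.4 − j131)/(82.6 − j131), |Γ| = 0.853
RL = −20·log₁₀(0.853) = 1.38 dB
P_refl/P_inc = |Γ|² = 0.728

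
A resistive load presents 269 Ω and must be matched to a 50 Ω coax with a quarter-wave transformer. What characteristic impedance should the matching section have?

Z_qwt ≈ 116 Ω

Z_qwt = √(Z_0·R_L) = √(50 × 269) = √13450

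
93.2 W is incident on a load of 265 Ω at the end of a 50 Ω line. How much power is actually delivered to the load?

Γ = (265 − 50)/(265 + 50) = 0.683
|Γ|² = 0.466
P_refl = |Γ|²·P_inc = 43.4 W, P_del = (1 − |Γ|²)·P_inc = 49.8 W

P_delivered ≈ 49.8 W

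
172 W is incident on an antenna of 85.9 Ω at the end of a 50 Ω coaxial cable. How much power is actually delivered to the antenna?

P_delivered ≈ 160 W

Γ = (85.9 − 50)/(85.9 + 50) = 0.264
|Γ|² = 0.0698
P_refl = |Γ|²·P_inc = 12 W, P_del = (1 − |Γ|²)·P_inc = 160 W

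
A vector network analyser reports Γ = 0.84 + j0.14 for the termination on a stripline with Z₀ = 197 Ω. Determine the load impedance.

Z_L = Z_0·(1 + Γ)/(1 − Γ) = 197·(1.84 + j0.14)/(0.16 − j0.14)

Z_L ≈ 1200 + j1220 Ω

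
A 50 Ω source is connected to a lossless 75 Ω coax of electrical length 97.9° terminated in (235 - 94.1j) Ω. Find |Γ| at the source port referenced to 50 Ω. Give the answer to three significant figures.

|Γ| ≈ 0.455

tan(βl) = -7.21
Z_in = Z_0·(Z_L + jZ_0·tanβl)/(Z_0 + jZ_L·tanβl) = 21.7 + j18.1 Ω
Γ_s = (Z_in − Z_s)/(Z_in + Z_s) = (-28.3 + j18.1)/(71.7 + j18.1), |Γ_s| = 0.455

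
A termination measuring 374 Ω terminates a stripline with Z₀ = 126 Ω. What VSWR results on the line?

Γ = (374 − 126)/(374 + 126) = 0.496
VSWR = (1 + 0.496)/(1 − 0.496)

VSWR ≈ 2.97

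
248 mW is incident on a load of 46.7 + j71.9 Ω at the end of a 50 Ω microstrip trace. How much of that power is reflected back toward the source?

|Γ| = |(-3.3 + j71.9)/(96.7 + j71.9)| = 0.597
|Γ|² = 0.357
P_refl = |Γ|²·P_inc = 88.5 mW, P_del = (1 − |Γ|²)·P_inc = 160 mW

P_reflected ≈ 88.5 mW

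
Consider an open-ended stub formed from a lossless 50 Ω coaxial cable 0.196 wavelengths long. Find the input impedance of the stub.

βl = 2π × 0.196 = 70.6°
tan(βl) = 2.83
For an open-ended stub, Z_in = −jZ_0·cot(βl) = −jZ_0/tan(βl)

Z_in ≈ −j17.6 Ω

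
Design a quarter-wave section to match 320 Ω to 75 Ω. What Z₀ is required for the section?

Z_qwt ≈ 155 Ω

Z_qwt = √(Z_0·R_L) = √(75 × 320) = √24000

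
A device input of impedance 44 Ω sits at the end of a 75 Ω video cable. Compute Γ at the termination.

Γ = (Z_L − Z_0)/(Z_L + Z_0) = (44 − 75)/(44 + 75) = -31/119

Γ = -0.261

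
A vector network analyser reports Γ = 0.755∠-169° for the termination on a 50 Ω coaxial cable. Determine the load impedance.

Z_L = Z_0·(1 + Γ)/(1 − Γ) = 50·(0.259 − j0.144)/(1.74 + j0.144)

Z_L ≈ 7.04 − j4.72 Ω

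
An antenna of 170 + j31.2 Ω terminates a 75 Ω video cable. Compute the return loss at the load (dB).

RL ≈ 7.85 dB

Γ = (95 + j31.2)/(245 + j31.2), |Γ| = 0.405
RL = −20·log₁₀|Γ| = −20·log₁₀(0.405)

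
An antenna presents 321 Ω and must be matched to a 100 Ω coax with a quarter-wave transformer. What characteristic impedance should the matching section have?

Z_qwt ≈ 179 Ω

Z_qwt = √(Z_0·R_L) = √(100 × 321) = √32100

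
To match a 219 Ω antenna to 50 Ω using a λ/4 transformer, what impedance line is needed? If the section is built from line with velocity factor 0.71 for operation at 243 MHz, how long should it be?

Z_qwt ≈ 105 Ω; length ≈ 21.9 cm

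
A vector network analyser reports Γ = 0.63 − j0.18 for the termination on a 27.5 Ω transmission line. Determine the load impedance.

Z_L ≈ 92.7 − j58.5 Ω

Z_L = Z_0·(1 + Γ)/(1 − Γ) = 27.5·(1.63 − j0.18)/(0.37 + j0.18)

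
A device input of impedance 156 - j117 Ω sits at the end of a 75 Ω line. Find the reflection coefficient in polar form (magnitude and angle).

Γ ≈ 0.55 ∠ -28.4°

Γ = (Z_L − Z_0)/(Z_L + Z_0) = (81 − j117)/(231 − j117)
|Γ| = 142/259 = 0.55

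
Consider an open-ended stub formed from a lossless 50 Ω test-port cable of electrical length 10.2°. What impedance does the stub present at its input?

tan(βl) = 0.18
For an open-ended stub, Z_in = −jZ_0·cot(βl) = −jZ_0/tan(βl)

Z_in ≈ −j278 Ω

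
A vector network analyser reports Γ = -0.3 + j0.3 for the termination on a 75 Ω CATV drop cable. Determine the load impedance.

Z_L ≈ 34.6 + j25.3 Ω

Z_L = Z_0·(1 + Γ)/(1 − Γ) = 75·(0.7 + j0.3)/(1.3 − j0.3)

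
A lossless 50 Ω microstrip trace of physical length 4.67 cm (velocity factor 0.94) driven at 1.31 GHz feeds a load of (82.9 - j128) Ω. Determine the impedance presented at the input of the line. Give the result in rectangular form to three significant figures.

Z_in ≈ 8.3 + j3.34 Ω

λ = v/f = 0.94·c / 1.31 GHz = 0.215 m
βl = 2π·l/λ = 2π × 0.217 = 78.1°
tan(βl) = tan(78.1°) = 4.74
Z_in = Z_0·(Z_L + jZ_0·tanβl)/(Z_0 + jZ_L·tanβl)
     = 50·(82.9 + j109)/(657 + j393)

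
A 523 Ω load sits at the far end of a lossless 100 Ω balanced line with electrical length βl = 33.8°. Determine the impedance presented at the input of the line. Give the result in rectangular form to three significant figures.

Z_in ≈ 57.1 − j133 Ω

tan(βl) = tan(33.8°) = 0.669
Z_in = Z_0·(Z_L + jZ_0·tanβl)/(Z_0 + jZ_L·tanβl)
     = 100·(523 + j66.9)/(100 + j350)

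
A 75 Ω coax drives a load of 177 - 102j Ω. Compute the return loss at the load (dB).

Γ = (102 − j102)/(252 − j102), |Γ| = 0.531
RL = −20·log₁₀|Γ| = −20·log₁₀(0.531)

RL ≈ 5.5 dB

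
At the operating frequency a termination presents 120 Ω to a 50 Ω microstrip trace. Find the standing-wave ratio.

VSWR ≈ 2.4

Γ = (120 − 50)/(120 + 50) = 0.412
VSWR = (1 + 0.412)/(1 − 0.412)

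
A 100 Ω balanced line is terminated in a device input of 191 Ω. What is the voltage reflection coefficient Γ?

Γ = 0.313

Γ = (Z_L − Z_0)/(Z_L + Z_0) = (191 − 100)/(191 + 100) = 91/291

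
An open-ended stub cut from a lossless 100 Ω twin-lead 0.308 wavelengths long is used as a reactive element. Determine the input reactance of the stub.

βl = 2π × 0.308 = 111°
tan(βl) = -2.62
For an open-ended stub, Z_in = −jZ_0·cot(βl) = −jZ_0/tan(βl)

X_in ≈ 38.1 Ω (inductive)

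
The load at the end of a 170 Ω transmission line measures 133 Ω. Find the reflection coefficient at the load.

Γ = -0.122

Γ = (Z_L − Z_0)/(Z_L + Z_0) = (133 − 170)/(133 + 170) = -37/303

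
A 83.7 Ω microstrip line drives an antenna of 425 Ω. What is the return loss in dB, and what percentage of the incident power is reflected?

Γ = (425 − 83.7)/(425 + 83.7) = 0.671
RL = −20·log₁₀(0.671) = 3.47 dB
P_refl/P_inc = |Γ|² = 0.45

RL ≈ 3.47 dB; 45% of incident power reflected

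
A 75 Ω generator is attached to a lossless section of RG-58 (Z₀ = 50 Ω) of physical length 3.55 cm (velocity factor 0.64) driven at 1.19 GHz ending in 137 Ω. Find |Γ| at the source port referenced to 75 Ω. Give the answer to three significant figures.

λ = v/f = 0.64·c / 1.19 GHz = 0.161 m
βl = 2π·l/λ = 2π × 0.22 = 79.2°
tan(βl) = 5.25
Z_in = Z_0·(Z_L + jZ_0·tanβl)/(Z_0 + jZ_L·tanβl) = 18.8 − j8.22 Ω
Γ_s = (Z_in − Z_s)/(Z_in + Z_s) = (-56.2 − j8.22)/(93.8 − j8.22), |Γ_s| = 0.603

|Γ| ≈ 0.603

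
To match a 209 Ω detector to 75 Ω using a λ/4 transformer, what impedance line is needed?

Z_qwt ≈ 125 Ω

Z_qwt = √(Z_0·R_L) = √(75 × 209) = √15680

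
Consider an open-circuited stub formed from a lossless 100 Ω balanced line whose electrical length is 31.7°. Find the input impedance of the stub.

tan(βl) = 0.618
For an open-circuited stub, Z_in = −jZ_0·cot(βl) = −jZ_0/tan(βl)

Z_in ≈ −j162 Ω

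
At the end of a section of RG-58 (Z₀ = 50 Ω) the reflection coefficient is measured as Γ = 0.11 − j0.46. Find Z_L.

Z_L = Z_0·(1 + Γ)/(1 − Γ) = 50·(1.11 − j0.46)/(0.89 + j0.46)

Z_L ≈ 38.7 − j45.8 Ω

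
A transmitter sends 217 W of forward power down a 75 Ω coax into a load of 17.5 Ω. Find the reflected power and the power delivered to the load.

Γ = (17.5 − 75)/(17.5 + 75) = -0.622
|Γ|² = 0.386
P_refl = |Γ|²·P_inc = 83.9 W, P_del = (1 − |Γ|²)·P_inc = 133 W

P_reflected ≈ 83.9 W; P_delivered ≈ 133 W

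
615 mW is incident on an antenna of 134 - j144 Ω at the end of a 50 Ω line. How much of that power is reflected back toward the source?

P_reflected ≈ 313 mW

|Γ| = |(84 − j144)/(184 − j144)| = 0.714
|Γ|² = 0.509
P_refl = |Γ|²·P_inc = 313 mW, P_del = (1 − |Γ|²)·P_inc = 302 mW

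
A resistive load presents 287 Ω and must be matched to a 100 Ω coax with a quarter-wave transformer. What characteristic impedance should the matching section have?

Z_qwt ≈ 169 Ω

Z_qwt = √(Z_0·R_L) = √(100 × 287) = √28700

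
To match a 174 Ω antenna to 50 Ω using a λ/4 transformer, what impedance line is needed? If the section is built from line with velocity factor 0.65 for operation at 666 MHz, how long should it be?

Z_qwt ≈ 93.3 Ω; length ≈ 7.32 cm

Z_qwt = √(Z_0·R_L) = √(50 × 174) = √8700
λ = 0.65·c/f = 0.293 m, so l = λ/4 = 0.0732 m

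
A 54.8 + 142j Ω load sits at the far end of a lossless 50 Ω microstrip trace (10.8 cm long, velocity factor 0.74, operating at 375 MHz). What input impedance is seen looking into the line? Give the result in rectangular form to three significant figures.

Z_in ≈ 9.56 − j43.4 Ω

λ = v/f = 0.74·c / 375 MHz = 0.592 m
βl = 2π·l/λ = 2π × 0.182 = 65.7°
tan(βl) = tan(65.7°) = 2.21
Z_in = Z_0·(Z_L + jZ_0·tanβl)/(Z_0 + jZ_L·tanβl)
     = 50·(54.8 + j253)/(-264 + j121)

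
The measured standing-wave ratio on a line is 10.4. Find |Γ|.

|Γ| ≈ 0.825

|Γ| = (S − 1)/(S + 1) = (10.4 − 1)/(10.4 + 1) = 9.4/11.4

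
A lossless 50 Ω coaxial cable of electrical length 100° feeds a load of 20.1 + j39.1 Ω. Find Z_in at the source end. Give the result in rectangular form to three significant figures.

tan(βl) = tan(100°) = -5.67
Z_in = Z_0·(Z_L + jZ_0·tanβl)/(Z_0 + jZ_L·tanβl)
     = 50·(20.1 − j244)/(272 − j114)

Z_in ≈ 19.2 − j36.9 Ω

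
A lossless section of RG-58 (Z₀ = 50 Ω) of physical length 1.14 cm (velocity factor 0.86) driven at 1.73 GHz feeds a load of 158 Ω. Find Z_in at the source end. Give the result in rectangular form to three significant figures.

Z_in ≈ 54.1 − j63.1 Ω

λ = v/f = 0.86·c / 1.73 GHz = 0.149 m
βl = 2π·l/λ = 2π × 0.0764 = 27.5°
tan(βl) = tan(27.5°) = 0.521
Z_in = Z_0·(Z_L + jZ_0·tanβl)/(Z_0 + jZ_L·tanβl)
     = 50·(158 + j26)/(50 + j82.3)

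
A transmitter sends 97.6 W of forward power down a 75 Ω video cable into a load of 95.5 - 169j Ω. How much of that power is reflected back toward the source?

P_reflected ≈ 49.1 W

|Γ| = |(20.5 − j169)/(170.5 − j169)| = 0.709
|Γ|² = 0.503
P_refl = |Γ|²·P_inc = 49.1 W, P_del = (1 − |Γ|²)·P_inc = 48.5 W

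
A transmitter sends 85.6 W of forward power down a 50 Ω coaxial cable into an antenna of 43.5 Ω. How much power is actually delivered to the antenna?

P_delivered ≈ 85.2 W

Γ = (43.5 − 50)/(43.5 + 50) = -0.0695
|Γ|² = 0.00483
P_refl = |Γ|²·P_inc = 0.414 W, P_del = (1 − |Γ|²)·P_inc = 85.2 W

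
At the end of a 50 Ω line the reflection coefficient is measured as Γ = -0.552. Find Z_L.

Z_L ≈ 14.4 Ω

Z_L = Z_0·(1 + Γ)/(1 − Γ) = 50·(0.448)/(1.55)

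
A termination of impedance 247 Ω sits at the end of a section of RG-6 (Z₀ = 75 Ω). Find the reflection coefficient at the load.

Γ = 0.534

Γ = (Z_L − Z_0)/(Z_L + Z_0) = (247 − 75)/(247 + 75) = 172/322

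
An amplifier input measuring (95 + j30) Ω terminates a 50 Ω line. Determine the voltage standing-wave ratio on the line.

VSWR ≈ 2.15

Γ = (Z_L − Z_0)/(Z_L + Z_0) = (45 + j30)/(145 + j30)
|Γ| = 54.1/148 = 0.365
VSWR = (1 + |Γ|)/(1 − |Γ|) = 1.37/0.635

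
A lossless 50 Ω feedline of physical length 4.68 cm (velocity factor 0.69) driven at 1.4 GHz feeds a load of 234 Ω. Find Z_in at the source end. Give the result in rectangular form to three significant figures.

λ = v/f = 0.69·c / 1.4 GHz = 0.148 m
βl = 2π·l/λ = 2π × 0.317 = 114°
tan(βl) = tan(114°) = -2.25
Z_in = Z_0·(Z_L + jZ_0·tanβl)/(Z_0 + jZ_L·tanβl)
     = 50·(234 − j113)/(50 − j527)

Z_in ≈ 12.7 + j21 Ω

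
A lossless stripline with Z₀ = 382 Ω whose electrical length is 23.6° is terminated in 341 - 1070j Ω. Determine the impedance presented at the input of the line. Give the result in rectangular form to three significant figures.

tan(βl) = tan(23.6°) = 0.437
Z_in = Z_0·(Z_L + jZ_0·tanβl)/(Z_0 + jZ_L·tanβl)
     = 382·(341 − j903)/(849 + j149)

Z_in ≈ 79.7 − j420 Ω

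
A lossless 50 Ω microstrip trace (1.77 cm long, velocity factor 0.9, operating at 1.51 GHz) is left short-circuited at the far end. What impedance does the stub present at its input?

Z_in ≈ +j35.8 Ω

λ = v/f = 0.9·c / 1.51 GHz = 0.179 m
βl = 2π·l/λ = 2π × 0.099 = 35.6°
tan(βl) = 0.717
For a short-circuited stub, Z_in = jZ_0·tan(βl)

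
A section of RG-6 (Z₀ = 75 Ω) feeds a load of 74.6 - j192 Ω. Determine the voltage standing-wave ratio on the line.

VSWR ≈ 8.47

Γ = (Z_L − Z_0)/(Z_L + Z_0) = (-0.4 − j192)/(149.6 − j192)
|Γ| = 192/243 = 0.789
VSWR = (1 + |Γ|)/(1 − |Γ|) = 1.79/0.211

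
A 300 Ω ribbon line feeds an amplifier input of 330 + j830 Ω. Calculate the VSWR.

VSWR ≈ 8.85

Γ = (Z_L − Z_0)/(Z_L + Z_0) = (30 + j830)/(630 + j830)
|Γ| = 831/1040 = 0.797
VSWR = (1 + |Γ|)/(1 − |Γ|) = 1.8/0.203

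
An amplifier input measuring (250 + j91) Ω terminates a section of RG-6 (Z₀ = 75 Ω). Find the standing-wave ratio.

Γ = (Z_L − Z_0)/(Z_L + Z_0) = (175 + j91)/(325 + j91)
|Γ| = 197/337 = 0.584
VSWR = (1 + |Γ|)/(1 − |Γ|) = 1.58/0.416

VSWR ≈ 3.81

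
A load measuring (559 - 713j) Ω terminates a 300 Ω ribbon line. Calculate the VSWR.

Γ = (Z_L − Z_0)/(Z_L + Z_0) = (259 − j713)/(859 − j713)
|Γ| = 759/1120 = 0.68
VSWR = (1 + |Γ|)/(1 − |Γ|) = 1.68/0.32

VSWR ≈ 5.24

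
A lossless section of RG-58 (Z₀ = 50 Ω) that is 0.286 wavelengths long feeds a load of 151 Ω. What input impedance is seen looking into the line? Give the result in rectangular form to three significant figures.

Z_in ≈ 17.3 + j10.2 Ω

βl = 2π × 0.286 = 103°
tan(βl) = tan(103°) = -4.35
Z_in = Z_0·(Z_L + jZ_0·tanβl)/(Z_0 + jZ_L·tanβl)
     = 50·(151 − j217)/(50 − j656)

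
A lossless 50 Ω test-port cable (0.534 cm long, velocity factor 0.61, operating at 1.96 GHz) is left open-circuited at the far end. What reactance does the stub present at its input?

X_in ≈ -133 Ω (capacitive)

λ = v/f = 0.61·c / 1.96 GHz = 0.0934 m
βl = 2π·l/λ = 2π × 0.0572 = 20.6°
tan(βl) = 0.376
For an open-circuited stub, Z_in = −jZ_0·cot(βl) = −jZ_0/tan(βl)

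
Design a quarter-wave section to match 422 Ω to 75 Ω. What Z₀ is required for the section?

Z_qwt ≈ 178 Ω

Z_qwt = √(Z_0·R_L) = √(75 × 422) = √31650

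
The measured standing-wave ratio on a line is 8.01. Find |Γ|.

|Γ| = (S − 1)/(S + 1) = (8.01 − 1)/(8.01 + 1) = 7.01/9.01

|Γ| ≈ 0.778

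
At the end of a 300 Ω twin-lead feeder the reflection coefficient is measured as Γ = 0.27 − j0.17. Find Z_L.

Z_L = Z_0·(1 + Γ)/(1 − Γ) = 300·(1.27 − j0.17)/(0.73 + j0.17)

Z_L ≈ 480 − j182 Ω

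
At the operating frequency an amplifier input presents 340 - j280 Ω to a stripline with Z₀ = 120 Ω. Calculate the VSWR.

Γ = (Z_L − Z_0)/(Z_L + Z_0) = (220 − j280)/(460 − j280)
|Γ| = 356/539 = 0.661
VSWR = (1 + |Γ|)/(1 − |Γ|) = 1.66/0.339

VSWR ≈ 4.9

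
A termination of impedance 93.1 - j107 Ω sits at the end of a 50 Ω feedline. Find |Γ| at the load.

|Γ| ≈ 0.646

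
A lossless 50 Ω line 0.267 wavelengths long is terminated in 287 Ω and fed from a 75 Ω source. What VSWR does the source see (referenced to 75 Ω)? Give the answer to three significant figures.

βl = 2π × 0.267 = 96.1°
tan(βl) = -9.33
Z_in = Z_0·(Z_L + jZ_0·tanβl)/(Z_0 + jZ_L·tanβl) = 8.81 + j5.2 Ω
Γ_s = (Z_in − Z_s)/(Z_in + Z_s) = (-66.2 + j5.2)/(83.8 + j5.2), |Γ_s| = 0.791
VSWR = (1 + |Γ_s|)/(1 − |Γ_s|)

VSWR ≈ 8.56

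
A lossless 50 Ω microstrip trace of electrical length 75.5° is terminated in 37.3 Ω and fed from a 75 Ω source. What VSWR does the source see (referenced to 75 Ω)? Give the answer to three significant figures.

tan(βl) = 3.87
Z_in = Z_0·(Z_L + jZ_0·tanβl)/(Z_0 + jZ_L·tanβl) = 63.8 + j9.2 Ω
Γ_s = (Z_in − Z_s)/(Z_in + Z_s) = (-11.2 + j9.2)/(139 + j9.2), |Γ_s| = 0.104
VSWR = (1 + |Γ_s|)/(1 − |Γ_s|)

VSWR ≈ 1.23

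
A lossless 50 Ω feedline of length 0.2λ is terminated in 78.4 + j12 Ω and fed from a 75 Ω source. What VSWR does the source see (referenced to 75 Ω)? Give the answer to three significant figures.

βl = 2π × 0.2 = 72°
tan(βl) = 3.08
Z_in = Z_0·(Z_L + jZ_0·tanβl)/(Z_0 + jZ_L·tanβl) = 35.2 − j14.3 Ω
Γ_s = (Z_in − Z_s)/(Z_in + Z_s) = (-39.8 − j14.3)/(110 − j14.3), |Γ_s| = 0.381
VSWR = (1 + |Γ_s|)/(1 − |Γ_s|)

VSWR ≈ 2.23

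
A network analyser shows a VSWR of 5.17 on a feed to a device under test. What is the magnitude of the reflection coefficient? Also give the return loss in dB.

|Γ| = (S − 1)/(S + 1) = (5.17 − 1)/(5.17 + 1) = 4.17/6.17
RL = −20·log₁₀|Γ| = −20·log₁₀(0.676)

|Γ| ≈ 0.676; return loss ≈ 3.4 dB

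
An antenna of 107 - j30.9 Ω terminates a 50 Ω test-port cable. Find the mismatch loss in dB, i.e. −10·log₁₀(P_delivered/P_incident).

mismatch loss ≈ 0.779 dB

Γ = (57 − j30.9)/(157 − j30.9), |Γ| = 0.405
|Γ|² = 0.164, so P_del/P_inc = 1 − |Γ|² = 0.836
ML = −10·log₁₀(1 − |Γ|²)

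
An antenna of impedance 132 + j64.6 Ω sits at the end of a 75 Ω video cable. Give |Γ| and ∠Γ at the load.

Γ ≈ 0.397 ∠ 31.2°

Γ = (Z_L − Z_0)/(Z_L + Z_0) = (57 + j64.6)/(207 + j64.6)
|Γ| = 86.2/217 = 0.397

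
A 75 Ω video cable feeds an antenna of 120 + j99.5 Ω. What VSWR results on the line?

Γ = (Z_L − Z_0)/(Z_L + Z_0) = (45 + j99.5)/(195 + j99.5)
|Γ| = 109/219 = 0.499
VSWR = (1 + |Γ|)/(1 − |Γ|) = 1.5/0.501

VSWR ≈ 2.99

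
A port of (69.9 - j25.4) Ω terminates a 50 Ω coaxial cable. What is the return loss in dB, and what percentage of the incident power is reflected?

Γ = (19.9 − j25.4)/(119.9 − j25.4), |Γ| = 0.263
RL = −20·log₁₀(0.263) = 11.6 dB
P_refl/P_inc = |Γ|² = 0.0693

RL ≈ 11.6 dB; 6.93% of incident power reflected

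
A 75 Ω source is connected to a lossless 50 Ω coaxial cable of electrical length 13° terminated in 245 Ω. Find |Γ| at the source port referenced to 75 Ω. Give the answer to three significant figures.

tan(βl) = 0.231
Z_in = Z_0·(Z_L + jZ_0·tanβl)/(Z_0 + jZ_L·tanβl) = 113 − j117 Ω
Γ_s = (Z_in − Z_s)/(Z_in + Z_s) = (38.2 − j117)/(188 − j117), |Γ_s| = 0.554

|Γ| ≈ 0.554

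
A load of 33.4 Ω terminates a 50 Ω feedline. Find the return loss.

RL ≈ 14 dB

Γ = (33.4 − 50)/(33.4 + 50) = -0.199
RL = −20·log₁₀|Γ| = −20·log₁₀(0.199)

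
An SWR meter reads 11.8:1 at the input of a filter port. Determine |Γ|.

|Γ| = (S − 1)/(S + 1) = (11.8 − 1)/(11.8 + 1) = 10.8/12.8

|Γ| ≈ 0.844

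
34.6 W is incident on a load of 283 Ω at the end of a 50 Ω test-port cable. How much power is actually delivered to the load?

P_delivered ≈ 17.7 W

Γ = (283 − 50)/(283 + 50) = 0.7
|Γ|² = 0.49
P_refl = |Γ|²·P_inc = 16.9 W, P_del = (1 − |Γ|²)·P_inc = 17.7 W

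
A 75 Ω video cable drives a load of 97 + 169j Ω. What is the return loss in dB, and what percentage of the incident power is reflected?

RL ≈ 3.01 dB; 50% of incident power reflected

Γ = (22 + j169)/(172 + j169), |Γ| = 0.707
RL = −20·log₁₀(0.707) = 3.01 dB
P_refl/P_inc = |Γ|² = 0.5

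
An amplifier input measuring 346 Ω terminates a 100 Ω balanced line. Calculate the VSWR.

VSWR ≈ 3.46

Γ = (346 − 100)/(346 + 100) = 0.552
VSWR = (1 + 0.552)/(1 − 0.552)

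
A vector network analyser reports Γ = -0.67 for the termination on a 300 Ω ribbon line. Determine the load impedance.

Z_L = Z_0·(1 + Γ)/(1 − Γ) = 300·(0.33)/(1.67)

Z_L ≈ 59.3 Ω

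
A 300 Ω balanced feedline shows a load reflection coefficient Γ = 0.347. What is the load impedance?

Z_L = Z_0·(1 + Γ)/(1 − Γ) = 300·(1.35)/(0.653)

Z_L ≈ 619 Ω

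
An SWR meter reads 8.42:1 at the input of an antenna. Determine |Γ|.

|Γ| = (S − 1)/(S + 1) = (8.42 − 1)/(8.42 + 1) = 7.42/9.42

|Γ| ≈ 0.788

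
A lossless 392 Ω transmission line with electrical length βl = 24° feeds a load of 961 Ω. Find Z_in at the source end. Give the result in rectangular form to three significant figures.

tan(βl) = tan(24°) = 0.445
Z_in = Z_0·(Z_L + jZ_0·tanβl)/(Z_0 + jZ_L·tanβl)
     = 392·(961 + j175)/(392 + j428)

Z_in ≈ 525 − j399 Ω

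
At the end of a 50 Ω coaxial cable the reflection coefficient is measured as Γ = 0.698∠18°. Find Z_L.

Z_L = Z_0·(1 + Γ)/(1 − Γ) = 50·(1.66 + j0.216)/(0.336 − j0.216)

Z_L ≈ 161 + j135 Ω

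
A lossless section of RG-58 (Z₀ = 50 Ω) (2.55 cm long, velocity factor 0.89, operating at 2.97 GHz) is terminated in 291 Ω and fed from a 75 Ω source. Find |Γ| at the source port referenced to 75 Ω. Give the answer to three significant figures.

|Γ| ≈ 0.79

λ = v/f = 0.89·c / 2.97 GHz = 0.0899 m
βl = 2π·l/λ = 2π × 0.284 = 102°
tan(βl) = -4.66
Z_in = Z_0·(Z_L + jZ_0·tanβl)/(Z_0 + jZ_L·tanβl) = 8.97 + j10.4 Ω
Γ_s = (Z_in − Z_s)/(Z_in + Z_s) = (-66 + j10.4)/(84 + j10.4), |Γ_s| = 0.79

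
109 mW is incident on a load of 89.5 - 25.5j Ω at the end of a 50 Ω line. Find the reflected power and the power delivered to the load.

P_reflected ≈ 12 mW; P_delivered ≈ 97 mW

|Γ| = |(39.5 − j25.5)/(139.5 − j25.5)| = 0.332
|Γ|² = 0.11
P_refl = |Γ|²·P_inc = 12 mW, P_del = (1 − |Γ|²)·P_inc = 97 mW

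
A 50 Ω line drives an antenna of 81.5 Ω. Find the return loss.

Γ = (81.5 − 50)/(81.5 + 50) = 0.24
RL = −20·log₁₀|Γ| = −20·log₁₀(0.24)

RL ≈ 12.4 dB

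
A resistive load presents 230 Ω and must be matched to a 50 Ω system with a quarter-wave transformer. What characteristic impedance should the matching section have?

Z_qwt = √(Z_0·R_L) = √(50 × 230) = √11500

Z_qwt ≈ 107 Ω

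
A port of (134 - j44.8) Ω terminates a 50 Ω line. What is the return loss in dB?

RL ≈ 5.97 dB

Γ = (84 − j44.8)/(184 − j44.8), |Γ| = 0.503
RL = −20·log₁₀|Γ| = −20·log₁₀(0.503)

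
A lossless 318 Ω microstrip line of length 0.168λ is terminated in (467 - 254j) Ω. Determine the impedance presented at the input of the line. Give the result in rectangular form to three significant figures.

Z_in ≈ 153 − j37.5 Ω

βl = 2π × 0.168 = 60.5°
tan(βl) = tan(60.5°) = 1.77
Z_in = Z_0·(Z_L + jZ_0·tanβl)/(Z_0 + jZ_L·tanβl)
     = 318·(467 + j308)/(767 + j825)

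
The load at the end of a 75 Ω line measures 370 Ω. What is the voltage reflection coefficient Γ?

Γ = 0.663

Γ = (Z_L − Z_0)/(Z_L + Z_0) = (370 − 75)/(370 + 75) = 295/445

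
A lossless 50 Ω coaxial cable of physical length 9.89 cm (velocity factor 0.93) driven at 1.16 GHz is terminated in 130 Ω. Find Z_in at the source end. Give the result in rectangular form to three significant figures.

Z_in ≈ 49.7 + j49.5 Ω

λ = v/f = 0.93·c / 1.16 GHz = 0.241 m
βl = 2π·l/λ = 2π × 0.411 = 148°
tan(βl) = tan(148°) = -0.624
Z_in = Z_0·(Z_L + jZ_0·tanβl)/(Z_0 + jZ_L·tanβl)
     = 50·(130 − j31.2)/(50 − j81.1)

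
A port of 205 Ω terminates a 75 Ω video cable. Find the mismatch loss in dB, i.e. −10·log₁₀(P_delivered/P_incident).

Γ = (205 − 75)/(205 + 75) = 0.464
|Γ|² = 0.216, so P_del/P_inc = 1 − |Γ|² = 0.784
ML = −10·log₁₀(1 − |Γ|²)

mismatch loss ≈ 1.05 dB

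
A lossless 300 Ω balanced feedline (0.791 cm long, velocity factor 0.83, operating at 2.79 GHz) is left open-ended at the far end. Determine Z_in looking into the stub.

Z_in ≈ −j482 Ω

λ = v/f = 0.83·c / 2.79 GHz = 0.0892 m
βl = 2π·l/λ = 2π × 0.0886 = 31.9°
tan(βl) = 0.623
For an open-ended stub, Z_in = −jZ_0·cot(βl) = −jZ_0/tan(βl)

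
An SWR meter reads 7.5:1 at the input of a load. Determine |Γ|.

|Γ| ≈ 0.765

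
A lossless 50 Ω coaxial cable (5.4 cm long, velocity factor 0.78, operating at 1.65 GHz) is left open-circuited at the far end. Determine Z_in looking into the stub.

λ = v/f = 0.78·c / 1.65 GHz = 0.142 m
βl = 2π·l/λ = 2π × 0.381 = 137°
tan(βl) = -0.93
For an open-circuited stub, Z_in = −jZ_0·cot(βl) = −jZ_0/tan(βl)

Z_in ≈ +j53.8 Ω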